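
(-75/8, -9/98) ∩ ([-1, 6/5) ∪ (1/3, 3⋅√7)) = [-1, -9/98)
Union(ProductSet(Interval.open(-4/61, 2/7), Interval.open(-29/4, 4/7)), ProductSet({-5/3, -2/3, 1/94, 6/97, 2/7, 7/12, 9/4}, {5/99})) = Union(ProductSet({-5/3, -2/3, 1/94, 6/97, 2/7, 7/12, 9/4}, {5/99}), ProductSet(Interval.open(-4/61, 2/7), Interval.open(-29/4, 4/7)))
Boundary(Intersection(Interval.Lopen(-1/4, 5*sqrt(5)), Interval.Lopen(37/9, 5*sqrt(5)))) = {37/9, 5*sqrt(5)}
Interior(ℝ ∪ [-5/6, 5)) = (-∞, ∞)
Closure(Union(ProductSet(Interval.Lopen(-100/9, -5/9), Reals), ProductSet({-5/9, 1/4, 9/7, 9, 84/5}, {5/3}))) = Union(ProductSet({-5/9, 1/4, 9/7, 9, 84/5}, {5/3}), ProductSet(Interval(-100/9, -5/9), Reals))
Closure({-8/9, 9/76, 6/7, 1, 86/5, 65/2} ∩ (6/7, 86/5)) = {1}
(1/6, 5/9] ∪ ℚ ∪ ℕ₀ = ℚ ∪ [1/6, 5/9]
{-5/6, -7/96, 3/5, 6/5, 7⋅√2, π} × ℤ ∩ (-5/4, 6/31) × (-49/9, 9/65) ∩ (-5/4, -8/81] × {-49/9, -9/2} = ∅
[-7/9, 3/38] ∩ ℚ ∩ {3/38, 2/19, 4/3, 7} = {3/38}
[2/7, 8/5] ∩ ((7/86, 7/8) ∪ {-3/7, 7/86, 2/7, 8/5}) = [2/7, 7/8) ∪ {8/5}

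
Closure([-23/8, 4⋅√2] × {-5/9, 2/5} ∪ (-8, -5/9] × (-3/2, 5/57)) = ({-8, -5/9} × [-3/2, 5/57]) ∪ ([-8, -5/9] × {-3/2, 5/57}) ∪ ((-8, -5/9] × (-3/2, 5/57)) ∪ ([-23/8, 4⋅√2] × {-5/9, 2/5})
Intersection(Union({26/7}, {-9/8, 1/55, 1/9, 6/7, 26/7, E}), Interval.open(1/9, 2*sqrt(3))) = {6/7, E}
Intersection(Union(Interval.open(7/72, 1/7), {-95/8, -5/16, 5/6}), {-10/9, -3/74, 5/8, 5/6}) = {5/6}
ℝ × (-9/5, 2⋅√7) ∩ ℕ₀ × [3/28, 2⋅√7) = ℕ₀ × [3/28, 2⋅√7)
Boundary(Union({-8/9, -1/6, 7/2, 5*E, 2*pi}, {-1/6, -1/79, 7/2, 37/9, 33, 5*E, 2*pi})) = {-8/9, -1/6, -1/79, 7/2, 37/9, 33, 5*E, 2*pi}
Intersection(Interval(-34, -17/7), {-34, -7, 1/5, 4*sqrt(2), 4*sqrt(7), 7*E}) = {-34, -7}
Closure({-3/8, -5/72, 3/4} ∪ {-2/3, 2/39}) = {-2/3, -3/8, -5/72, 2/39, 3/4}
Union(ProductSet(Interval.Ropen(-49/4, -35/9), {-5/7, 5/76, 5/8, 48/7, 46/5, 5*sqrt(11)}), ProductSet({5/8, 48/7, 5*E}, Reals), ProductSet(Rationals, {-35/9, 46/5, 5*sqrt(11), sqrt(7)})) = Union(ProductSet({5/8, 48/7, 5*E}, Reals), ProductSet(Interval.Ropen(-49/4, -35/9), {-5/7, 5/76, 5/8, 48/7, 46/5, 5*sqrt(11)}), ProductSet(Rationals, {-35/9, 46/5, 5*sqrt(11), sqrt(7)}))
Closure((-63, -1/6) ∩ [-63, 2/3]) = [-63, -1/6]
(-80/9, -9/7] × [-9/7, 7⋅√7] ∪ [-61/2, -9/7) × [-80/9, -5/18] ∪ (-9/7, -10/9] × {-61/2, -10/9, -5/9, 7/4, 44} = ([-61/2, -9/7) × [-80/9, -5/18]) ∪ ((-9/7, -10/9] × {-61/2, -10/9, -5/9, 7/4, 44}) ∪ ((-80/9, -9/7] × [-9/7, 7⋅√7])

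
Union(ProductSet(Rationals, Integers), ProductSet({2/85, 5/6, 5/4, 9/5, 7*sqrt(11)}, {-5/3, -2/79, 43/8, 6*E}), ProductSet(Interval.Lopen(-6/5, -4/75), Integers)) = Union(ProductSet({2/85, 5/6, 5/4, 9/5, 7*sqrt(11)}, {-5/3, -2/79, 43/8, 6*E}), ProductSet(Union(Interval(-6/5, -4/75), Rationals), Integers))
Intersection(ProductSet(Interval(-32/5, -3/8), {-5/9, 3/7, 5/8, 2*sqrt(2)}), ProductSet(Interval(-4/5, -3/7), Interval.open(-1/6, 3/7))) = EmptySet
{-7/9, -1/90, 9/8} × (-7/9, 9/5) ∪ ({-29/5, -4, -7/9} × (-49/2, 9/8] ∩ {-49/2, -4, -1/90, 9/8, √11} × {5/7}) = ({-4} × {5/7}) ∪ ({-7/9, -1/90, 9/8} × (-7/9, 9/5))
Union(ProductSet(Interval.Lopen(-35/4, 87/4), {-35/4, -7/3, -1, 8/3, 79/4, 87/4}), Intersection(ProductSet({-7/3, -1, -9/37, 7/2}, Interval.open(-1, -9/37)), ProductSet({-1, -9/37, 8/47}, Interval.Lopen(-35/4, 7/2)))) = Union(ProductSet({-1, -9/37}, Interval.open(-1, -9/37)), ProductSet(Interval.Lopen(-35/4, 87/4), {-35/4, -7/3, -1, 8/3, 79/4, 87/4}))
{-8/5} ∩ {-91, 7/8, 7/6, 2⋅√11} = ∅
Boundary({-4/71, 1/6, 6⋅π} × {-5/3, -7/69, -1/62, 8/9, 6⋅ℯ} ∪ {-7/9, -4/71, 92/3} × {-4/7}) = ({-7/9, -4/71, 92/3} × {-4/7}) ∪ ({-4/71, 1/6, 6⋅π} × {-5/3, -7/69, -1/62, 8/9, 6⋅ℯ})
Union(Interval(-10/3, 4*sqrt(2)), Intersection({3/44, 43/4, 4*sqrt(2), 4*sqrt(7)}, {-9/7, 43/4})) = Union({43/4}, Interval(-10/3, 4*sqrt(2)))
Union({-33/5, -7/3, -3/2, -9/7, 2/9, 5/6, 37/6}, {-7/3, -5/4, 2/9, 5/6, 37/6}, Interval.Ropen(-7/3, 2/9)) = Union({-33/5, 5/6, 37/6}, Interval(-7/3, 2/9))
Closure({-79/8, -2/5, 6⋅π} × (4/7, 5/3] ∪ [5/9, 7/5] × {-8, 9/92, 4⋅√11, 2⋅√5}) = ({-79/8, -2/5, 6⋅π} × [4/7, 5/3]) ∪ ([5/9, 7/5] × {-8, 9/92, 4⋅√11, 2⋅√5})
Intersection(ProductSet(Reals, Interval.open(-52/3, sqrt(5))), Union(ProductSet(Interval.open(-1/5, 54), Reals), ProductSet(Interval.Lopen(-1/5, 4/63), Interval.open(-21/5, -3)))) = ProductSet(Interval.open(-1/5, 54), Interval.open(-52/3, sqrt(5)))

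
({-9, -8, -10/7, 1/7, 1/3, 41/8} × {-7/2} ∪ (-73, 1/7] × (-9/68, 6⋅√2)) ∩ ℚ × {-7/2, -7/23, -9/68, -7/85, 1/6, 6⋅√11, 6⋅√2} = ({-9, -8, -10/7, 1/7, 1/3, 41/8} × {-7/2}) ∪ ((ℚ ∩ (-73, 1/7]) × {-7/85, 1/6})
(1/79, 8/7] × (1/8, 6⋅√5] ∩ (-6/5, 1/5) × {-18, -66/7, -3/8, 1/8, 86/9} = (1/79, 1/5) × {86/9}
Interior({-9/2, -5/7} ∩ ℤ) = ∅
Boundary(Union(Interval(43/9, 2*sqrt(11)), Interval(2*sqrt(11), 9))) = {43/9, 9}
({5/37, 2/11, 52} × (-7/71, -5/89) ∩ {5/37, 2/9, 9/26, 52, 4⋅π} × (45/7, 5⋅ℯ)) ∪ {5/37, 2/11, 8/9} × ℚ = {5/37, 2/11, 8/9} × ℚ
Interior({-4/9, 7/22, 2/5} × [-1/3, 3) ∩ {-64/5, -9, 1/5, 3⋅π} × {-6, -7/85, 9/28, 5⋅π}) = ∅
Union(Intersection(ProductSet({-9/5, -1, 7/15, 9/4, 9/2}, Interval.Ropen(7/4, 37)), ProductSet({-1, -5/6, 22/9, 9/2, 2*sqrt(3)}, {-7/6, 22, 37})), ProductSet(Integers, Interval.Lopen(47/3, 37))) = Union(ProductSet({-1, 9/2}, {22}), ProductSet(Integers, Interval.Lopen(47/3, 37)))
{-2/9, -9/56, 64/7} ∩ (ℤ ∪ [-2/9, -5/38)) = {-2/9, -9/56}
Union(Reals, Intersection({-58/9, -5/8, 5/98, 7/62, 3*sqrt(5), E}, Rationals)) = Reals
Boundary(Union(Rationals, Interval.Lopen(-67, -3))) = Union(Interval(-oo, -67), Interval(-3, oo))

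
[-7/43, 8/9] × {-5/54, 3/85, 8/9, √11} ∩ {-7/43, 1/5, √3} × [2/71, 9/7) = {-7/43, 1/5} × {3/85, 8/9}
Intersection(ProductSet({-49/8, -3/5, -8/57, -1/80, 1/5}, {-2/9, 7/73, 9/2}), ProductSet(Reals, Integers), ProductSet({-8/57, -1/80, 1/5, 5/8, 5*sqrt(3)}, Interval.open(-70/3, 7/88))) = EmptySet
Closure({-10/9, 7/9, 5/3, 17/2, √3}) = {-10/9, 7/9, 5/3, 17/2, √3}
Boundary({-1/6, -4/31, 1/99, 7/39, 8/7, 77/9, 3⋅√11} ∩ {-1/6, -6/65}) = {-1/6}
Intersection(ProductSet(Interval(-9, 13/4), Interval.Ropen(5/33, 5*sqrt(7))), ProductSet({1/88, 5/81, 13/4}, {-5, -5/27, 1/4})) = ProductSet({1/88, 5/81, 13/4}, {1/4})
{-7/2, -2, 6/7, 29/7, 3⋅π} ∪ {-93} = {-93, -7/2, -2, 6/7, 29/7, 3⋅π}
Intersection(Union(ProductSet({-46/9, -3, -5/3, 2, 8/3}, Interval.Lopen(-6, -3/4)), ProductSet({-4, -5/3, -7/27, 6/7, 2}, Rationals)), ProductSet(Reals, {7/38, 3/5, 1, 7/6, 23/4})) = ProductSet({-4, -5/3, -7/27, 6/7, 2}, {7/38, 3/5, 1, 7/6, 23/4})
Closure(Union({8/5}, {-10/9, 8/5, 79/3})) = {-10/9, 8/5, 79/3}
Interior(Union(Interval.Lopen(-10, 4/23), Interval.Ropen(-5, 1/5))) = Interval.open(-10, 1/5)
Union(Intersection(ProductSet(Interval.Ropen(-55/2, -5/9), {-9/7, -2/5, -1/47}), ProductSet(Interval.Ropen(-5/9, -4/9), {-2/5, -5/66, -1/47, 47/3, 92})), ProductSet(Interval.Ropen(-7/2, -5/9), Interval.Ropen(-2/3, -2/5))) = ProductSet(Interval.Ropen(-7/2, -5/9), Interval.Ropen(-2/3, -2/5))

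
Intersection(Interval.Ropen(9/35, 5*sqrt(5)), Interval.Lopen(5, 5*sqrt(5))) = Interval.open(5, 5*sqrt(5))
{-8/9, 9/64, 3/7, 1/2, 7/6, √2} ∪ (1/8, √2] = {-8/9} ∪ (1/8, √2]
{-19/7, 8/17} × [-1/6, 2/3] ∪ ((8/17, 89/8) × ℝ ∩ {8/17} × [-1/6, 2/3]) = {-19/7, 8/17} × [-1/6, 2/3]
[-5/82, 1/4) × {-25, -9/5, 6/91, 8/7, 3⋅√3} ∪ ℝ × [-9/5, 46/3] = (ℝ × [-9/5, 46/3]) ∪ ([-5/82, 1/4) × {-25, -9/5, 6/91, 8/7, 3⋅√3})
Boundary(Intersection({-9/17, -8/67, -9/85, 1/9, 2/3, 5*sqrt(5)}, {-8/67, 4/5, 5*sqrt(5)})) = {-8/67, 5*sqrt(5)}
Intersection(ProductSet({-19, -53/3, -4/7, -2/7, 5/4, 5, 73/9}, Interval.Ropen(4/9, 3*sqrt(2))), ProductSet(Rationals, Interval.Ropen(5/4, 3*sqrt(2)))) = ProductSet({-19, -53/3, -4/7, -2/7, 5/4, 5, 73/9}, Interval.Ropen(5/4, 3*sqrt(2)))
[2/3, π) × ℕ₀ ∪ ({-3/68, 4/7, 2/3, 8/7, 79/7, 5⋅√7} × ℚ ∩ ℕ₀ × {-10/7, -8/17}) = [2/3, π) × ℕ₀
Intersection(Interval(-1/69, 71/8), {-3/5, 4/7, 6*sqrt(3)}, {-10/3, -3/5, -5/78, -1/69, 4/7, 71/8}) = {4/7}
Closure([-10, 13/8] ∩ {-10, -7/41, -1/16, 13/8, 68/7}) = {-10, -7/41, -1/16, 13/8}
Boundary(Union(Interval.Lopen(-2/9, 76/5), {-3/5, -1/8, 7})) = {-3/5, -2/9, 76/5}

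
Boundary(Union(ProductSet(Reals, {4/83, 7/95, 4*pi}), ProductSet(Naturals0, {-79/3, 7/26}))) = Union(ProductSet(Naturals0, {-79/3, 7/26}), ProductSet(Reals, {4/83, 7/95, 4*pi}))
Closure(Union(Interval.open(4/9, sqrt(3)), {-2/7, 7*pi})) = Union({-2/7, 7*pi}, Interval(4/9, sqrt(3)))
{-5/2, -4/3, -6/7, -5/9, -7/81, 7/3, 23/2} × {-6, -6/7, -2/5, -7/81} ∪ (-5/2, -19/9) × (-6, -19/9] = ((-5/2, -19/9) × (-6, -19/9]) ∪ ({-5/2, -4/3, -6/7, -5/9, -7/81, 7/3, 23/2} × {-6, -6/7, -2/5, -7/81})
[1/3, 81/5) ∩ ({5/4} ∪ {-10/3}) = {5/4}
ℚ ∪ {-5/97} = ℚ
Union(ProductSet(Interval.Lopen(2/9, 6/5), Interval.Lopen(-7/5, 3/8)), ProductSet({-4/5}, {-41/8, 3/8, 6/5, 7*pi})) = Union(ProductSet({-4/5}, {-41/8, 3/8, 6/5, 7*pi}), ProductSet(Interval.Lopen(2/9, 6/5), Interval.Lopen(-7/5, 3/8)))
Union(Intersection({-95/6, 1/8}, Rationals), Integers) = Union({-95/6, 1/8}, Integers)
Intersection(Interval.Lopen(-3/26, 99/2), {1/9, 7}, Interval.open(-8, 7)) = {1/9}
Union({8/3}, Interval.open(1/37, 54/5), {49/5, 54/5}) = Interval.Lopen(1/37, 54/5)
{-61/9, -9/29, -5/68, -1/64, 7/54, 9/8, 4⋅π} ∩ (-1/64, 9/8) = {7/54}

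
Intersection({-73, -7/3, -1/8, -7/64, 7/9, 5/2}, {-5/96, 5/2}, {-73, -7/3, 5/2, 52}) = {5/2}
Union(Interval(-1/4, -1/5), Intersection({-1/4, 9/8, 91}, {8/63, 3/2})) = Interval(-1/4, -1/5)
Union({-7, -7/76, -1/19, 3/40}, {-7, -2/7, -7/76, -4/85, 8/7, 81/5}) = {-7, -2/7, -7/76, -1/19, -4/85, 3/40, 8/7, 81/5}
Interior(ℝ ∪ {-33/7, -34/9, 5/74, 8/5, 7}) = ℝ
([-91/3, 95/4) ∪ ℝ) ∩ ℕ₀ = ℕ₀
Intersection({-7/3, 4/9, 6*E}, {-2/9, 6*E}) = {6*E}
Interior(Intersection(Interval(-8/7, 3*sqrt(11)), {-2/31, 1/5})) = EmptySet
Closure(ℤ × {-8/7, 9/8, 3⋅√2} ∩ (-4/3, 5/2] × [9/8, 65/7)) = {-1, 0, 1, 2} × {9/8, 3⋅√2}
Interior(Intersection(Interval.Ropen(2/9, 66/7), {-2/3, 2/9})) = EmptySet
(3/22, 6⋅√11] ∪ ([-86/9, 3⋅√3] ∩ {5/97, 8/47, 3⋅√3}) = {5/97} ∪ (3/22, 6⋅√11]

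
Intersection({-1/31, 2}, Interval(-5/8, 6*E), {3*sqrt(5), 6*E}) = EmptySet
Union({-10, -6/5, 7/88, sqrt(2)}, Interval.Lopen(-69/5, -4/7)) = Union({7/88, sqrt(2)}, Interval.Lopen(-69/5, -4/7))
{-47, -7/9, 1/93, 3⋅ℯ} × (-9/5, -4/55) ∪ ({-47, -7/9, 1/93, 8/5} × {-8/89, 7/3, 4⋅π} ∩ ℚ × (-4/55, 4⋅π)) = ({-47, -7/9, 1/93, 8/5} × {7/3}) ∪ ({-47, -7/9, 1/93, 3⋅ℯ} × (-9/5, -4/55))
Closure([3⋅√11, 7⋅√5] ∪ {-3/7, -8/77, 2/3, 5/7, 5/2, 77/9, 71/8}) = {-3/7, -8/77, 2/3, 5/7, 5/2, 77/9, 71/8} ∪ [3⋅√11, 7⋅√5]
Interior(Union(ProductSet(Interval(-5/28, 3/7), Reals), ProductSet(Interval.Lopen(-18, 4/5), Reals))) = ProductSet(Interval.open(-18, 4/5), Reals)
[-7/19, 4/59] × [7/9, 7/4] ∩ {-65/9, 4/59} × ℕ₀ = {4/59} × {1}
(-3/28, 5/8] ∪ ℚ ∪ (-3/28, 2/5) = ℚ ∪ [-3/28, 5/8]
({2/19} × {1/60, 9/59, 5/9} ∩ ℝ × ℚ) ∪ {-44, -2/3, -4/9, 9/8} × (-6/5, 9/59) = ({2/19} × {1/60, 9/59, 5/9}) ∪ ({-44, -2/3, -4/9, 9/8} × (-6/5, 9/59))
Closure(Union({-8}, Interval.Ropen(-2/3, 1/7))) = Union({-8}, Interval(-2/3, 1/7))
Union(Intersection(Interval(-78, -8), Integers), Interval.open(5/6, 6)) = Union(Interval.open(5/6, 6), Range(-78, -7, 1))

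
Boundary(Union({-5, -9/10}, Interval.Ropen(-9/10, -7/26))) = {-5, -9/10, -7/26}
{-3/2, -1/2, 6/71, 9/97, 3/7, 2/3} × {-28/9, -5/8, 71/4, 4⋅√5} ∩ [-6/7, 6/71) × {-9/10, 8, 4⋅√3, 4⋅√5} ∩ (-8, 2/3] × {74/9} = ∅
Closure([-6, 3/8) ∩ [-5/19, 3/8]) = [-5/19, 3/8]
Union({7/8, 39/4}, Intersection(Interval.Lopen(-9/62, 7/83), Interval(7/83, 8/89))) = {7/83, 7/8, 39/4}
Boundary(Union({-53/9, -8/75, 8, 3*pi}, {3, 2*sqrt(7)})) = {-53/9, -8/75, 3, 8, 2*sqrt(7), 3*pi}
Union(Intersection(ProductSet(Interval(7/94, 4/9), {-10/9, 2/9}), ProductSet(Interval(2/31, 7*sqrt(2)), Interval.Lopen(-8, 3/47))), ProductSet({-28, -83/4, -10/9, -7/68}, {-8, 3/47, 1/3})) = Union(ProductSet({-28, -83/4, -10/9, -7/68}, {-8, 3/47, 1/3}), ProductSet(Interval(7/94, 4/9), {-10/9}))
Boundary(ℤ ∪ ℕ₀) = ℤ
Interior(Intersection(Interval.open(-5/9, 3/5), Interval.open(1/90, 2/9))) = Interval.open(1/90, 2/9)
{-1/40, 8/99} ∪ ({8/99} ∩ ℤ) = {-1/40, 8/99}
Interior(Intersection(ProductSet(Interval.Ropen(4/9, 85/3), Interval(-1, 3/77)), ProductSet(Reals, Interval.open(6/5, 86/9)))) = EmptySet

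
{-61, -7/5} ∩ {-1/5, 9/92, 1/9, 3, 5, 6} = ∅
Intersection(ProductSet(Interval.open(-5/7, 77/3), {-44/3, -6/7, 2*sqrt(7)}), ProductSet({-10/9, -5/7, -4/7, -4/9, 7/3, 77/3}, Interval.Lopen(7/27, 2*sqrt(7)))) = ProductSet({-4/7, -4/9, 7/3}, {2*sqrt(7)})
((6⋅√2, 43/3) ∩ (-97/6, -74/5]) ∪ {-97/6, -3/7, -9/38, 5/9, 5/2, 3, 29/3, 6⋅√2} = {-97/6, -3/7, -9/38, 5/9, 5/2, 3, 29/3, 6⋅√2}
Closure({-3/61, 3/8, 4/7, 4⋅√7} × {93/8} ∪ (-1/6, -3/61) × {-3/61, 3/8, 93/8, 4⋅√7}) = ({-3/61, 3/8, 4/7, 4⋅√7} × {93/8}) ∪ ([-1/6, -3/61] × {-3/61, 3/8, 93/8, 4⋅√7})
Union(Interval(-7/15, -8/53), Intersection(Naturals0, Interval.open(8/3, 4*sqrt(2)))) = Union(Interval(-7/15, -8/53), Range(3, 6, 1))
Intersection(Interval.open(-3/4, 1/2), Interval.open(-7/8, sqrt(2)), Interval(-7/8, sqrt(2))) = Interval.open(-3/4, 1/2)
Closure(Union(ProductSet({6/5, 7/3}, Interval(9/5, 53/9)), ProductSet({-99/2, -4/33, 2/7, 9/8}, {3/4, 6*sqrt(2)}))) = Union(ProductSet({6/5, 7/3}, Interval(9/5, 53/9)), ProductSet({-99/2, -4/33, 2/7, 9/8}, {3/4, 6*sqrt(2)}))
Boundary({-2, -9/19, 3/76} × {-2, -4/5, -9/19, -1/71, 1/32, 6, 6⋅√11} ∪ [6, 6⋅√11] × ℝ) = ({6, 6⋅√11} × ℝ) ∪ ({-2, -9/19, 3/76} × {-2, -4/5, -9/19, -1/71, 1/32, 6, 6⋅√11})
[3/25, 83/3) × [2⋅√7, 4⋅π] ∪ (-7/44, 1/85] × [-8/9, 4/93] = ((-7/44, 1/85] × [-8/9, 4/93]) ∪ ([3/25, 83/3) × [2⋅√7, 4⋅π])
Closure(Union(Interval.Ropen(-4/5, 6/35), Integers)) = Union(Integers, Interval(-4/5, 6/35))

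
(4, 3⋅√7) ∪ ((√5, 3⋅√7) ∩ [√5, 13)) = (√5, 3⋅√7)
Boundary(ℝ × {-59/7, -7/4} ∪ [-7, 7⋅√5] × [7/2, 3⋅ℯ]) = ((-∞, ∞) × {-59/7, -7/4}) ∪ ({-7, 7⋅√5} × [7/2, 3⋅ℯ]) ∪ ([-7, 7⋅√5] × {7/2, 3⋅ℯ})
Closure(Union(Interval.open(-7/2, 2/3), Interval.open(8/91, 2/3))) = Interval(-7/2, 2/3)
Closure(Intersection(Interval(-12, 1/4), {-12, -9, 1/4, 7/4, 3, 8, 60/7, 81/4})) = {-12, -9, 1/4}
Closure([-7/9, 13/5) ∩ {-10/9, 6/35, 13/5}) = {6/35}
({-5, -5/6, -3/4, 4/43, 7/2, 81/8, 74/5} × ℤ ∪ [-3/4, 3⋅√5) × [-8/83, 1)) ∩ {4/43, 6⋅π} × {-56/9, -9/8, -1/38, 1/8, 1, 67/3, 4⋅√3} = {4/43} × {-1/38, 1/8, 1}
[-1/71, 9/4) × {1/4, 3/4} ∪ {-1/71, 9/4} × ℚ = ({-1/71, 9/4} × ℚ) ∪ ([-1/71, 9/4) × {1/4, 3/4})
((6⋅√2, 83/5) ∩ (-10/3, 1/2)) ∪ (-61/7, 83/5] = (-61/7, 83/5]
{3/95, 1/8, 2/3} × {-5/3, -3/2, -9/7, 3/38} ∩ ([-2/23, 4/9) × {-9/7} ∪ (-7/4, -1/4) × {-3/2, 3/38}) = {3/95, 1/8} × {-9/7}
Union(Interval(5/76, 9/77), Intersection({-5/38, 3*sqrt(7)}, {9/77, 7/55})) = Interval(5/76, 9/77)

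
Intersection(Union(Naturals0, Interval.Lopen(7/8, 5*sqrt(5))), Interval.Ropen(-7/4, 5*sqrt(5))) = Union(Interval.open(7/8, 5*sqrt(5)), Range(0, 12, 1))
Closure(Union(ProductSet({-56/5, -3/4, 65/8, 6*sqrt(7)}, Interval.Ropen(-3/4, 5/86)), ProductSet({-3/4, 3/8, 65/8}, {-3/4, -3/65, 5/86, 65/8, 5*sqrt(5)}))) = Union(ProductSet({-3/4, 3/8, 65/8}, {-3/4, -3/65, 5/86, 65/8, 5*sqrt(5)}), ProductSet({-56/5, -3/4, 65/8, 6*sqrt(7)}, Interval(-3/4, 5/86)))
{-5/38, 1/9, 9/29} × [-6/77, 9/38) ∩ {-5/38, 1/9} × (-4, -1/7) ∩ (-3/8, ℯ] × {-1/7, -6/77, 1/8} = ∅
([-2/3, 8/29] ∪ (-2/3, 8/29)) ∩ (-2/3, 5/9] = (-2/3, 8/29]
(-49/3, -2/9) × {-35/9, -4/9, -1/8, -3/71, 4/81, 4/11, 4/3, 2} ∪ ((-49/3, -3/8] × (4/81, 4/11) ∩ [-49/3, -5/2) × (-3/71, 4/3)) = ((-49/3, -5/2) × (4/81, 4/11)) ∪ ((-49/3, -2/9) × {-35/9, -4/9, -1/8, -3/71, 4/81, 4/11, 4/3, 2})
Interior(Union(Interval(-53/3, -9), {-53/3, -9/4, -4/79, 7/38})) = Interval.open(-53/3, -9)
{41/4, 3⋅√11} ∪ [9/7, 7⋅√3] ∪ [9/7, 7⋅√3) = [9/7, 7⋅√3]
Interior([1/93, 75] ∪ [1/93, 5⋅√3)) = (1/93, 75)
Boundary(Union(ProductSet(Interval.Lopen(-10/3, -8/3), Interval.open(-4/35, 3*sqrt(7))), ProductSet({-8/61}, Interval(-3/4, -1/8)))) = Union(ProductSet({-8/61}, Interval(-3/4, -1/8)), ProductSet({-10/3, -8/3}, Interval(-4/35, 3*sqrt(7))), ProductSet(Interval(-10/3, -8/3), {-4/35, 3*sqrt(7)}))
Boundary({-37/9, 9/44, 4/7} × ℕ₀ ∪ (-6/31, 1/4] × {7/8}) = ({-37/9, 9/44, 4/7} × ℕ₀) ∪ ([-6/31, 1/4] × {7/8})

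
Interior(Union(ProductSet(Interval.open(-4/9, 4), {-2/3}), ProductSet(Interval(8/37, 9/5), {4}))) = EmptySet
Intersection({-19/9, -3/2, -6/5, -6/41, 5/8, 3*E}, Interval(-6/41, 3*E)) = {-6/41, 5/8, 3*E}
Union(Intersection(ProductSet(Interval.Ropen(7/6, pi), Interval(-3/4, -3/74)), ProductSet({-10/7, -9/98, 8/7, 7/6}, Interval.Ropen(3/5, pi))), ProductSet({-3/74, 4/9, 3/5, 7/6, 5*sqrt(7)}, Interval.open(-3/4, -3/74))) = ProductSet({-3/74, 4/9, 3/5, 7/6, 5*sqrt(7)}, Interval.open(-3/4, -3/74))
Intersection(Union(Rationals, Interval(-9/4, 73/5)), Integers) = Integers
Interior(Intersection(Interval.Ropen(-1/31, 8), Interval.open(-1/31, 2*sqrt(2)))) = Interval.open(-1/31, 2*sqrt(2))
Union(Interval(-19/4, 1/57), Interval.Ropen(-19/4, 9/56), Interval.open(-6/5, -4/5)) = Interval.Ropen(-19/4, 9/56)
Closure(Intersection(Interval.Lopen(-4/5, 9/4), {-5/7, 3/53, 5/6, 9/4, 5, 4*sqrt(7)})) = {-5/7, 3/53, 5/6, 9/4}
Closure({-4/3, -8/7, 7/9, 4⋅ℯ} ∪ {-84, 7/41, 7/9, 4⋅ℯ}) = {-84, -4/3, -8/7, 7/41, 7/9, 4⋅ℯ}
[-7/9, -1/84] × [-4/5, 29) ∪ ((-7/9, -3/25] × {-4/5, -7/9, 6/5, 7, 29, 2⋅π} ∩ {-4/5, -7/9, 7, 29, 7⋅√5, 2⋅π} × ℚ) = [-7/9, -1/84] × [-4/5, 29)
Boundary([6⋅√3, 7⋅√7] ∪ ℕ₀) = {6⋅√3, 7⋅√7} ∪ (ℕ₀ \ (6⋅√3, 7⋅√7))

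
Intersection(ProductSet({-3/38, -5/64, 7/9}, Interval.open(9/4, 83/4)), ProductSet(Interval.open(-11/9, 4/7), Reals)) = ProductSet({-3/38, -5/64}, Interval.open(9/4, 83/4))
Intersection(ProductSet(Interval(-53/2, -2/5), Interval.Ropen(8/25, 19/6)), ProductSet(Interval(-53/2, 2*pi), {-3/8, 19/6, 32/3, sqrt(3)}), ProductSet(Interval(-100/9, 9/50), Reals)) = ProductSet(Interval(-100/9, -2/5), {sqrt(3)})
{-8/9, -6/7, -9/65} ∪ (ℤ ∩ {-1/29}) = {-8/9, -6/7, -9/65}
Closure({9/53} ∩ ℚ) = {9/53}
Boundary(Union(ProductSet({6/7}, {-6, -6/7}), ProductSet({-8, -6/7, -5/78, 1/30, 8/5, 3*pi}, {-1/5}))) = Union(ProductSet({6/7}, {-6, -6/7}), ProductSet({-8, -6/7, -5/78, 1/30, 8/5, 3*pi}, {-1/5}))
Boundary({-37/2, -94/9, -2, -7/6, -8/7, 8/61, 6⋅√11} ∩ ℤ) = {-2}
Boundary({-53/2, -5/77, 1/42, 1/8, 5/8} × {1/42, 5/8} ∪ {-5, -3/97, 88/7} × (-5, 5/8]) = ({-5, -3/97, 88/7} × [-5, 5/8]) ∪ ({-53/2, -5/77, 1/42, 1/8, 5/8} × {1/42, 5/8})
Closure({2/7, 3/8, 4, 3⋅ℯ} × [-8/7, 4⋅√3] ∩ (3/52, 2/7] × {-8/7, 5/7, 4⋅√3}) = {2/7} × {-8/7, 5/7, 4⋅√3}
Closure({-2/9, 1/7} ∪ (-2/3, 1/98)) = [-2/3, 1/98] ∪ {1/7}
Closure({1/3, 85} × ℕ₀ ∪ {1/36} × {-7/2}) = ({1/36} × {-7/2}) ∪ ({1/3, 85} × ℕ₀)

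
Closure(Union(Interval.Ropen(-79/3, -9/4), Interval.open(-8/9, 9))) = Union(Interval(-79/3, -9/4), Interval(-8/9, 9))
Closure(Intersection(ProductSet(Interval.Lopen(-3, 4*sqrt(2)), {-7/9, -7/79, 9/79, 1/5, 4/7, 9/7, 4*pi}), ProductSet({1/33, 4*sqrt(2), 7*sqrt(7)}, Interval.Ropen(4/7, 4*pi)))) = ProductSet({1/33, 4*sqrt(2)}, {4/7, 9/7})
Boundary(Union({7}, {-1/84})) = {-1/84, 7}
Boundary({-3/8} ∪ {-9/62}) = {-3/8, -9/62}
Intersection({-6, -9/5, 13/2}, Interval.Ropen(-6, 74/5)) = {-6, -9/5, 13/2}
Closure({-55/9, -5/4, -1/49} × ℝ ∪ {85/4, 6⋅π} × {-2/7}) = ({-55/9, -5/4, -1/49} × ℝ) ∪ ({85/4, 6⋅π} × {-2/7})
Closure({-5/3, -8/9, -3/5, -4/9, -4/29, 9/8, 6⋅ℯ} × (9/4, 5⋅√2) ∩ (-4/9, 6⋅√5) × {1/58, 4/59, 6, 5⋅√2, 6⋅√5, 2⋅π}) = {-4/29, 9/8} × {6, 2⋅π}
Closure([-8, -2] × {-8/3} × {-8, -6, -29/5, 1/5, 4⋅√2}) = [-8, -2] × {-8/3} × {-8, -6, -29/5, 1/5, 4⋅√2}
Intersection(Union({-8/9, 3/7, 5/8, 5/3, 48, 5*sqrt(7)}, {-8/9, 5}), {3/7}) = {3/7}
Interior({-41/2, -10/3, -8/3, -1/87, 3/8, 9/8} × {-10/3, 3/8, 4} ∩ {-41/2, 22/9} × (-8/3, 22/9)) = ∅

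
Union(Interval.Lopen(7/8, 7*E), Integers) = Union(Integers, Interval.Lopen(7/8, 7*E))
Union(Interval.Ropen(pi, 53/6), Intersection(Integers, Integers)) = Union(Integers, Interval.Ropen(pi, 53/6))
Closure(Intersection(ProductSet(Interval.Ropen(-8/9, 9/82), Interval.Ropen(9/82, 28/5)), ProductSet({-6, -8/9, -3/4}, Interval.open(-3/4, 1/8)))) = ProductSet({-8/9, -3/4}, Interval(9/82, 1/8))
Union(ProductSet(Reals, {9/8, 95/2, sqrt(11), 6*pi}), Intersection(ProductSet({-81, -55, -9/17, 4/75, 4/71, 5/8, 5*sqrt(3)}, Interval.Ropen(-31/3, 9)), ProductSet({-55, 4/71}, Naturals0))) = Union(ProductSet({-55, 4/71}, Range(0, 9, 1)), ProductSet(Reals, {9/8, 95/2, sqrt(11), 6*pi}))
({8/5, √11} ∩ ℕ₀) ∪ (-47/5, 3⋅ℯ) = (-47/5, 3⋅ℯ)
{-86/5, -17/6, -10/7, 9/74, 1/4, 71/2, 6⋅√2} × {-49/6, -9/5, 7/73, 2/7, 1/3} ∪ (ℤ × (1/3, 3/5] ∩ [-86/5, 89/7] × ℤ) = {-86/5, -17/6, -10/7, 9/74, 1/4, 71/2, 6⋅√2} × {-49/6, -9/5, 7/73, 2/7, 1/3}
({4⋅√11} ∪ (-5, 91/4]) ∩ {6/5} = {6/5}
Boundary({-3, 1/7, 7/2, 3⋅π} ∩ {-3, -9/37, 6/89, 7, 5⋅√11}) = {-3}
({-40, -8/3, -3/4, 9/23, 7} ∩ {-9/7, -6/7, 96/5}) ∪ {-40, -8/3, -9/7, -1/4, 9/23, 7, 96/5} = {-40, -8/3, -9/7, -1/4, 9/23, 7, 96/5}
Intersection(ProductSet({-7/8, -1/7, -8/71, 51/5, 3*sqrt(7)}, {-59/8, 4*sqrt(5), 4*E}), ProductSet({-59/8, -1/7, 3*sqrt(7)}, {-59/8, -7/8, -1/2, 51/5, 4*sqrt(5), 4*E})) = ProductSet({-1/7, 3*sqrt(7)}, {-59/8, 4*sqrt(5), 4*E})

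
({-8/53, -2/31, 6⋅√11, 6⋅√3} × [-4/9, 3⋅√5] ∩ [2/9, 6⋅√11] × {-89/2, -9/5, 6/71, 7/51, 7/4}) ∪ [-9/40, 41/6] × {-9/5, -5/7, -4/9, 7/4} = ([-9/40, 41/6] × {-9/5, -5/7, -4/9, 7/4}) ∪ ({6⋅√11, 6⋅√3} × {6/71, 7/51, 7/4})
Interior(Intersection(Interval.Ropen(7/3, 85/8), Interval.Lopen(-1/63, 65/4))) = Interval.open(7/3, 85/8)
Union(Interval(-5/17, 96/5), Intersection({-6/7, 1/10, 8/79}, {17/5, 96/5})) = Interval(-5/17, 96/5)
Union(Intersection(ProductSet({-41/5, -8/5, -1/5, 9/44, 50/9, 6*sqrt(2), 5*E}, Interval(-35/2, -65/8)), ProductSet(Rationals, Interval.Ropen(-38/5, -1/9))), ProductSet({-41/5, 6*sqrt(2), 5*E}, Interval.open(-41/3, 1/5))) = ProductSet({-41/5, 6*sqrt(2), 5*E}, Interval.open(-41/3, 1/5))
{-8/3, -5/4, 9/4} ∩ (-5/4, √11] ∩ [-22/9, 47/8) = {9/4}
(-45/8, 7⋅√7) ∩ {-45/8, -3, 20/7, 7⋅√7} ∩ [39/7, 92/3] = ∅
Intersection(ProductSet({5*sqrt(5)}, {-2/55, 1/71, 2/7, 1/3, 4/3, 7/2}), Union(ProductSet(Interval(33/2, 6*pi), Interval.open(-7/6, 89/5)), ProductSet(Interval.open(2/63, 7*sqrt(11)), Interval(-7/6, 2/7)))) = ProductSet({5*sqrt(5)}, {-2/55, 1/71, 2/7})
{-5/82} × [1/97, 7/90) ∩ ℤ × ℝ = ∅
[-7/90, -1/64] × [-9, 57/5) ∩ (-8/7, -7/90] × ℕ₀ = {-7/90} × {0, 1, …, 11}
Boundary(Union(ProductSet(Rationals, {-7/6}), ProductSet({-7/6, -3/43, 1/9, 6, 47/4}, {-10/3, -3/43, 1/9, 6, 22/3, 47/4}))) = Union(ProductSet({-7/6, -3/43, 1/9, 6, 47/4}, {-10/3, -3/43, 1/9, 6, 22/3, 47/4}), ProductSet(Reals, {-7/6}))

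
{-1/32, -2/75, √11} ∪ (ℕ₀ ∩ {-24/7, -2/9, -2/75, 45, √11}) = {-1/32, -2/75, 45, √11}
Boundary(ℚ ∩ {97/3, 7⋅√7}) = {97/3}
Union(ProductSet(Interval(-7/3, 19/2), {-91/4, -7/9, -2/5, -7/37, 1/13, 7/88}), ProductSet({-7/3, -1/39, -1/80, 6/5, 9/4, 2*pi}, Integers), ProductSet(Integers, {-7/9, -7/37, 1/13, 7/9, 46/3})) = Union(ProductSet({-7/3, -1/39, -1/80, 6/5, 9/4, 2*pi}, Integers), ProductSet(Integers, {-7/9, -7/37, 1/13, 7/9, 46/3}), ProductSet(Interval(-7/3, 19/2), {-91/4, -7/9, -2/5, -7/37, 1/13, 7/88}))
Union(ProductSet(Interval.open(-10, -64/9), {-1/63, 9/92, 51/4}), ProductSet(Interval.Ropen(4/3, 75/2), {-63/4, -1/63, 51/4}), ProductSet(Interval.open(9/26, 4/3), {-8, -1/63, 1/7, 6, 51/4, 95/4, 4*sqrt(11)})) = Union(ProductSet(Interval.open(-10, -64/9), {-1/63, 9/92, 51/4}), ProductSet(Interval.open(9/26, 4/3), {-8, -1/63, 1/7, 6, 51/4, 95/4, 4*sqrt(11)}), ProductSet(Interval.Ropen(4/3, 75/2), {-63/4, -1/63, 51/4}))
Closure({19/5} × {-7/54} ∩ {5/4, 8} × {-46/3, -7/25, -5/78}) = ∅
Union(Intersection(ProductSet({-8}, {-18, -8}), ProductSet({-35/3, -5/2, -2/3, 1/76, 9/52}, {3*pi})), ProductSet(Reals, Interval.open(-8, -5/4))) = ProductSet(Reals, Interval.open(-8, -5/4))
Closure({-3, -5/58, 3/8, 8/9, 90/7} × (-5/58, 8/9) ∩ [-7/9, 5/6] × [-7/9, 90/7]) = {-5/58, 3/8} × [-5/58, 8/9]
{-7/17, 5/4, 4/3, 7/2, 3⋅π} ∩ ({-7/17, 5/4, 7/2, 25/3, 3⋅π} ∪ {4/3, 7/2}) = {-7/17, 5/4, 4/3, 7/2, 3⋅π}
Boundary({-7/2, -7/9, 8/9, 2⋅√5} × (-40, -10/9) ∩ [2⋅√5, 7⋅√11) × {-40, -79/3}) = {2⋅√5} × {-79/3}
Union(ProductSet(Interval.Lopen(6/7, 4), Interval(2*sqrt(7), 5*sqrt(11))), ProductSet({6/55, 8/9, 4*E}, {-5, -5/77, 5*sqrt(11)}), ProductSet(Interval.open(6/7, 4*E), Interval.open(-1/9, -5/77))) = Union(ProductSet({6/55, 8/9, 4*E}, {-5, -5/77, 5*sqrt(11)}), ProductSet(Interval.Lopen(6/7, 4), Interval(2*sqrt(7), 5*sqrt(11))), ProductSet(Interval.open(6/7, 4*E), Interval.open(-1/9, -5/77)))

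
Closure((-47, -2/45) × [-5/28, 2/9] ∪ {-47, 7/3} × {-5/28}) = ({-47, 7/3} × {-5/28}) ∪ ([-47, -2/45] × [-5/28, 2/9])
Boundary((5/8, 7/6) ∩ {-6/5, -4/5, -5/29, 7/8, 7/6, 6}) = {7/8}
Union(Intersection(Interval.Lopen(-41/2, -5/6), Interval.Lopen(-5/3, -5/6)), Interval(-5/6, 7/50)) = Interval.Lopen(-5/3, 7/50)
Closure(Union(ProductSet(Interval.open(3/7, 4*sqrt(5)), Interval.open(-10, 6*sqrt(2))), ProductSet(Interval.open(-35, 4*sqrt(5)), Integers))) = Union(ProductSet({3/7, 4*sqrt(5)}, Interval(-10, 6*sqrt(2))), ProductSet(Interval(-35, 4*sqrt(5)), Integers), ProductSet(Interval(3/7, 4*sqrt(5)), {-10, 6*sqrt(2)}), ProductSet(Interval.open(3/7, 4*sqrt(5)), Interval.open(-10, 6*sqrt(2))))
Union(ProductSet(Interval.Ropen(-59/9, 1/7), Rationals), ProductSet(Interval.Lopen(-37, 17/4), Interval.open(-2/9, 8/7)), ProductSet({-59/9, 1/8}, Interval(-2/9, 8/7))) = Union(ProductSet({-59/9, 1/8}, Interval(-2/9, 8/7)), ProductSet(Interval.Lopen(-37, 17/4), Interval.open(-2/9, 8/7)), ProductSet(Interval.Ropen(-59/9, 1/7), Rationals))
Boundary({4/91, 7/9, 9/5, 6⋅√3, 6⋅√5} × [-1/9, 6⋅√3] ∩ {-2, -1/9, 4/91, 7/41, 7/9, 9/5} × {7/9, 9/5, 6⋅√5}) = {4/91, 7/9, 9/5} × {7/9, 9/5}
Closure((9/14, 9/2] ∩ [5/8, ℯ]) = [9/14, ℯ]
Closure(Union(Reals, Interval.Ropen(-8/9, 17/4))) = Interval(-oo, oo)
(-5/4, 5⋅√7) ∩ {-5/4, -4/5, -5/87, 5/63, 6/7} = {-4/5, -5/87, 5/63, 6/7}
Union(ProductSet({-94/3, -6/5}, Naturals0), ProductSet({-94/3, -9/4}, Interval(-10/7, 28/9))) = Union(ProductSet({-94/3, -9/4}, Interval(-10/7, 28/9)), ProductSet({-94/3, -6/5}, Naturals0))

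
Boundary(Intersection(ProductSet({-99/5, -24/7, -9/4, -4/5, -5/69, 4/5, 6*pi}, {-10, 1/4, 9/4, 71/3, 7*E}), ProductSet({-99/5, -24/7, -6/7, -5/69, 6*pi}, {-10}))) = ProductSet({-99/5, -24/7, -5/69, 6*pi}, {-10})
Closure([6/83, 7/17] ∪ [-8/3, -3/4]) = [-8/3, -3/4] ∪ [6/83, 7/17]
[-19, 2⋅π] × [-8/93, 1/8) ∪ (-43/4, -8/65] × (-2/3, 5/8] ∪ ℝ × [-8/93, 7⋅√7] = ((-43/4, -8/65] × (-2/3, 5/8]) ∪ (ℝ × [-8/93, 7⋅√7])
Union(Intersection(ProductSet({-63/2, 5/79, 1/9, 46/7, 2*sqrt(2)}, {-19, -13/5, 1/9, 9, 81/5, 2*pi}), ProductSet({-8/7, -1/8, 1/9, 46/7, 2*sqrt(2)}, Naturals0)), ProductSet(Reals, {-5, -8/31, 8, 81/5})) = Union(ProductSet({1/9, 46/7, 2*sqrt(2)}, {9}), ProductSet(Reals, {-5, -8/31, 8, 81/5}))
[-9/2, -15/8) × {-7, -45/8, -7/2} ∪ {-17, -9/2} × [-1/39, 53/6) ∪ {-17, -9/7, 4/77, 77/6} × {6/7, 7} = ({-17, -9/2} × [-1/39, 53/6)) ∪ ({-17, -9/7, 4/77, 77/6} × {6/7, 7}) ∪ ([-9/2, -15/8) × {-7, -45/8, -7/2})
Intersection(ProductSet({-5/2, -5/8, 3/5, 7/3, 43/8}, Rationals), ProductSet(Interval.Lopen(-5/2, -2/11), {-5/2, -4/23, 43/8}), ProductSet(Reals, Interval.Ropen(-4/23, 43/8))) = ProductSet({-5/8}, {-4/23})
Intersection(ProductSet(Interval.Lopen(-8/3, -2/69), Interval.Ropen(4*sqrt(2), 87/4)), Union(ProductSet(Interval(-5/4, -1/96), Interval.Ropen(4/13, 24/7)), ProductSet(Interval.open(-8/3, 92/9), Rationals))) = ProductSet(Interval.Lopen(-8/3, -2/69), Intersection(Interval.Ropen(4*sqrt(2), 87/4), Rationals))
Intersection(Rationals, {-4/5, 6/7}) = {-4/5, 6/7}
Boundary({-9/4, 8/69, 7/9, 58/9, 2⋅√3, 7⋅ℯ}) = {-9/4, 8/69, 7/9, 58/9, 2⋅√3, 7⋅ℯ}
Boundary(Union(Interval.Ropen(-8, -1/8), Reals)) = EmptySet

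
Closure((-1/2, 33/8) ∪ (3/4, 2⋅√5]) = [-1/2, 2⋅√5]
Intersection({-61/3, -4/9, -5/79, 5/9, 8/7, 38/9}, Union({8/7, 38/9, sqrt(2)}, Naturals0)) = {8/7, 38/9}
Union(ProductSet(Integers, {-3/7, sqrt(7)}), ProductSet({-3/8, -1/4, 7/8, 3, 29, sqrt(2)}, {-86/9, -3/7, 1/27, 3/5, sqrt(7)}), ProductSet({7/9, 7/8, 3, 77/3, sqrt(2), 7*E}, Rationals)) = Union(ProductSet({-3/8, -1/4, 7/8, 3, 29, sqrt(2)}, {-86/9, -3/7, 1/27, 3/5, sqrt(7)}), ProductSet({7/9, 7/8, 3, 77/3, sqrt(2), 7*E}, Rationals), ProductSet(Integers, {-3/7, sqrt(7)}))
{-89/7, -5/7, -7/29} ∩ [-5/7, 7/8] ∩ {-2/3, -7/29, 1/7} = {-7/29}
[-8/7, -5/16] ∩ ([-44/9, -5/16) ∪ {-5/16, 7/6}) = [-8/7, -5/16]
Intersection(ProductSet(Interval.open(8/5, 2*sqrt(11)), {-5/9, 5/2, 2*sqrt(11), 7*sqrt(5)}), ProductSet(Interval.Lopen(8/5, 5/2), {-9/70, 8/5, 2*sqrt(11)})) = ProductSet(Interval.Lopen(8/5, 5/2), {2*sqrt(11)})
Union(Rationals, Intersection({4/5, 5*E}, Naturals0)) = Rationals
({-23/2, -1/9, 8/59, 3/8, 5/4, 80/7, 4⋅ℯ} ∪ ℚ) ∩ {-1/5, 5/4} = {-1/5, 5/4}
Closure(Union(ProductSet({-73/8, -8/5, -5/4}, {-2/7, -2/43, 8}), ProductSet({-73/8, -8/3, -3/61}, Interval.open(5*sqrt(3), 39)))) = Union(ProductSet({-73/8, -8/3, -3/61}, Interval(5*sqrt(3), 39)), ProductSet({-73/8, -8/5, -5/4}, {-2/7, -2/43, 8}))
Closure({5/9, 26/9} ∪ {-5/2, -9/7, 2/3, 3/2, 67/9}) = {-5/2, -9/7, 5/9, 2/3, 3/2, 26/9, 67/9}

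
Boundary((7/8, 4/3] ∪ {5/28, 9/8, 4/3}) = {5/28, 7/8, 4/3}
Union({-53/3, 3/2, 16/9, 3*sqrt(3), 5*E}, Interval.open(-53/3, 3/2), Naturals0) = Union({16/9, 3*sqrt(3), 5*E}, Interval(-53/3, 3/2), Naturals0)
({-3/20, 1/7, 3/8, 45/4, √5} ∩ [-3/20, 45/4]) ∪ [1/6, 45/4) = {-3/20, 1/7} ∪ [1/6, 45/4]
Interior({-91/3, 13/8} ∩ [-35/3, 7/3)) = ∅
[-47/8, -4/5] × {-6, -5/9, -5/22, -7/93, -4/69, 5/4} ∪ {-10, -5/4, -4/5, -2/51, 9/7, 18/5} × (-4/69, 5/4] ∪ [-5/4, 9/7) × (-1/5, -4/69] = ([-5/4, 9/7) × (-1/5, -4/69]) ∪ ({-10, -5/4, -4/5, -2/51, 9/7, 18/5} × (-4/69, 5/4]) ∪ ([-47/8, -4/5] × {-6, -5/9, -5/22, -7/93, -4/69, 5/4})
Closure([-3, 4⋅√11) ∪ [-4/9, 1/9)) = [-3, 4⋅√11]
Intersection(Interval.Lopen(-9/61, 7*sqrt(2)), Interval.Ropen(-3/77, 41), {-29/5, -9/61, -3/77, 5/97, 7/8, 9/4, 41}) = {-3/77, 5/97, 7/8, 9/4}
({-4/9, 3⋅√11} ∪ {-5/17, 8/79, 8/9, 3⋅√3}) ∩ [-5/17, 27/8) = {-5/17, 8/79, 8/9}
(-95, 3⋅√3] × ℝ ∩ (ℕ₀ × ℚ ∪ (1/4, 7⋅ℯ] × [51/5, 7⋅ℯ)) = ({0, 1, …, 5} × ℚ) ∪ ((1/4, 3⋅√3] × [51/5, 7⋅ℯ))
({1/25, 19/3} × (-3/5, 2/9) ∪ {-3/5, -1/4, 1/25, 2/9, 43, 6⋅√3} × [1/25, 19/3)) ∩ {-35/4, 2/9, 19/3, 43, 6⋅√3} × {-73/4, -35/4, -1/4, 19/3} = {19/3} × {-1/4}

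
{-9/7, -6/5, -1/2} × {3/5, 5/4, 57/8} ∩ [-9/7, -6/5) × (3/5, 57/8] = {-9/7} × {5/4, 57/8}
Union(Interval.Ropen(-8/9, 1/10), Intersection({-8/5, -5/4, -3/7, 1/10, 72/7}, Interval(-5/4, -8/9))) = Union({-5/4}, Interval.Ropen(-8/9, 1/10))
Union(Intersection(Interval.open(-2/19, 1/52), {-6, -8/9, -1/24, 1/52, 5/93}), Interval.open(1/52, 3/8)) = Union({-1/24}, Interval.open(1/52, 3/8))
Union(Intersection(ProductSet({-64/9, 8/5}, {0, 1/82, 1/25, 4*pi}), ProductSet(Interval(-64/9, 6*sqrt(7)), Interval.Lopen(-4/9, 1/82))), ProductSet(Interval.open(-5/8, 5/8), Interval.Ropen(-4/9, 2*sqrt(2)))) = Union(ProductSet({-64/9, 8/5}, {0, 1/82}), ProductSet(Interval.open(-5/8, 5/8), Interval.Ropen(-4/9, 2*sqrt(2))))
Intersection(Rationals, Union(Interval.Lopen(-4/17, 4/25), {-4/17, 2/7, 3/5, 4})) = Union({2/7, 3/5, 4}, Intersection(Interval(-4/17, 4/25), Rationals))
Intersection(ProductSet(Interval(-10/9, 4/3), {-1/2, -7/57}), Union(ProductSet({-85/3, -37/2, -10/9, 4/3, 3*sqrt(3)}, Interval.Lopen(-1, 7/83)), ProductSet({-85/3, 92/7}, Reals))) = ProductSet({-10/9, 4/3}, {-1/2, -7/57})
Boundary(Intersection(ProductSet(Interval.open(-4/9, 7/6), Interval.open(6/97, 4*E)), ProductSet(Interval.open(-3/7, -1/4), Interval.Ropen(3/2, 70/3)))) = Union(ProductSet({-3/7, -1/4}, Interval(3/2, 4*E)), ProductSet(Interval(-3/7, -1/4), {3/2, 4*E}))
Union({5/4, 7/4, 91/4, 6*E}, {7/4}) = {5/4, 7/4, 91/4, 6*E}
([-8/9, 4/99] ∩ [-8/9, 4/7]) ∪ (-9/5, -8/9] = (-9/5, 4/99]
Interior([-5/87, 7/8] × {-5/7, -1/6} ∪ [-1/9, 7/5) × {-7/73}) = ∅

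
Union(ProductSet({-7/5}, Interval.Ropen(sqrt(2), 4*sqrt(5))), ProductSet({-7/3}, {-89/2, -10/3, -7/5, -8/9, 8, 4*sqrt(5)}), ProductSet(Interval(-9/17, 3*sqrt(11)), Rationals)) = Union(ProductSet({-7/3}, {-89/2, -10/3, -7/5, -8/9, 8, 4*sqrt(5)}), ProductSet({-7/5}, Interval.Ropen(sqrt(2), 4*sqrt(5))), ProductSet(Interval(-9/17, 3*sqrt(11)), Rationals))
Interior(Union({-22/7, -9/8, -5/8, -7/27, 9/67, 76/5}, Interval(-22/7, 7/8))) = Interval.open(-22/7, 7/8)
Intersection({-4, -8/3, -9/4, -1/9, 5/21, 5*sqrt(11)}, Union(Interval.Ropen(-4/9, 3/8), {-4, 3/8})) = {-4, -1/9, 5/21}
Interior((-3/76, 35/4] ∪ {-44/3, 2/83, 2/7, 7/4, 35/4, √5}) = (-3/76, 35/4)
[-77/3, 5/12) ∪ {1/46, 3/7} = [-77/3, 5/12) ∪ {3/7}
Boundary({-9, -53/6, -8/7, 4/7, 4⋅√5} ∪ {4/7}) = {-9, -53/6, -8/7, 4/7, 4⋅√5}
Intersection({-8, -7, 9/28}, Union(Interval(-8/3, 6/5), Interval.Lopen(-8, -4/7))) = {-7, 9/28}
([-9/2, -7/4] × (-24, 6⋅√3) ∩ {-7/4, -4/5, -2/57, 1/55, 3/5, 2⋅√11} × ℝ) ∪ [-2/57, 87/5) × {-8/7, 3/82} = ([-2/57, 87/5) × {-8/7, 3/82}) ∪ ({-7/4} × (-24, 6⋅√3))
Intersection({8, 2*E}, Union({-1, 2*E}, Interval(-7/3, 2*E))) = {2*E}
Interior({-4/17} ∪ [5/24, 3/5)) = (5/24, 3/5)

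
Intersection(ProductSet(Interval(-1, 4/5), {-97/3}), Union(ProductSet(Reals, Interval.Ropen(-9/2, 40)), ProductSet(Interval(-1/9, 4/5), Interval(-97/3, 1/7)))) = ProductSet(Interval(-1/9, 4/5), {-97/3})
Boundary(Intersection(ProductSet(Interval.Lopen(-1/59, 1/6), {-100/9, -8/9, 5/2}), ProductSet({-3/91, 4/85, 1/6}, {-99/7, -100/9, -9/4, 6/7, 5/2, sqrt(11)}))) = ProductSet({4/85, 1/6}, {-100/9, 5/2})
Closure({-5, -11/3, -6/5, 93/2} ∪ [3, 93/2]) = {-5, -11/3, -6/5} ∪ [3, 93/2]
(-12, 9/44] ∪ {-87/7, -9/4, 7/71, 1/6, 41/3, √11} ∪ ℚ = ℚ ∪ [-12, 9/44] ∪ {√11}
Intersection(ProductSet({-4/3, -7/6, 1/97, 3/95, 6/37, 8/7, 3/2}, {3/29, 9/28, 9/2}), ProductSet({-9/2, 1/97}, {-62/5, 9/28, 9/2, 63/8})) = ProductSet({1/97}, {9/28, 9/2})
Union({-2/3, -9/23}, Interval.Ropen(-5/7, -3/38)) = Interval.Ropen(-5/7, -3/38)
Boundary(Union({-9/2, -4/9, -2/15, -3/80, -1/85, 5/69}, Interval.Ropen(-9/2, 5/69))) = {-9/2, 5/69}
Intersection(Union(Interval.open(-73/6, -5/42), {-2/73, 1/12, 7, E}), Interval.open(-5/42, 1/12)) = {-2/73}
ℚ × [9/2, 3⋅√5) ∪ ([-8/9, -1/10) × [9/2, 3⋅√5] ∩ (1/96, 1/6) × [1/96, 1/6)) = ℚ × [9/2, 3⋅√5)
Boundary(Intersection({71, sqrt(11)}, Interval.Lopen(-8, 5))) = {sqrt(11)}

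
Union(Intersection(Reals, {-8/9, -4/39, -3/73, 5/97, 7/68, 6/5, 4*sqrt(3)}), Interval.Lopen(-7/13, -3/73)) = Union({-8/9, 5/97, 7/68, 6/5, 4*sqrt(3)}, Interval.Lopen(-7/13, -3/73))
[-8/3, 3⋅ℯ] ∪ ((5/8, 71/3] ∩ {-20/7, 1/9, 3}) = [-8/3, 3⋅ℯ]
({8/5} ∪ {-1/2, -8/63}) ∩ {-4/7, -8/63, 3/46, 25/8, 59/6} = {-8/63}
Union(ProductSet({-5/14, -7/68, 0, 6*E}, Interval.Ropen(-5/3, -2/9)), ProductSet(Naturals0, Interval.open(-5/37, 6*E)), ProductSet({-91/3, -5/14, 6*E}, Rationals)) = Union(ProductSet({-91/3, -5/14, 6*E}, Rationals), ProductSet({-5/14, -7/68, 0, 6*E}, Interval.Ropen(-5/3, -2/9)), ProductSet(Naturals0, Interval.open(-5/37, 6*E)))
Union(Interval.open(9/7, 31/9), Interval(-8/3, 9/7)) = Interval.Ropen(-8/3, 31/9)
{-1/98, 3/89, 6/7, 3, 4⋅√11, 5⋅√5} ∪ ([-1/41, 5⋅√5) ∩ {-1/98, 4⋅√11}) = {-1/98, 3/89, 6/7, 3, 4⋅√11, 5⋅√5}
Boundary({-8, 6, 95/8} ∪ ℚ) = ℝ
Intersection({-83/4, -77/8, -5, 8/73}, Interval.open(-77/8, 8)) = {-5, 8/73}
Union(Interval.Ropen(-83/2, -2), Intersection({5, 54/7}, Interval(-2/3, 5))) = Union({5}, Interval.Ropen(-83/2, -2))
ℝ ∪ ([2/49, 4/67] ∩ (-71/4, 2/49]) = ℝ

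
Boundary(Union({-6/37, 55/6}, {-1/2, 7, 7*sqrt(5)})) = {-1/2, -6/37, 7, 55/6, 7*sqrt(5)}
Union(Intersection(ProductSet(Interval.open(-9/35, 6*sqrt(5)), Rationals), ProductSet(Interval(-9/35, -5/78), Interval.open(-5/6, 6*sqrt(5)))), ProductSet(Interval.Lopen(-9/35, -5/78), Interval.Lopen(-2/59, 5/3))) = ProductSet(Interval.Lopen(-9/35, -5/78), Union(Intersection(Interval.open(-5/6, 6*sqrt(5)), Rationals), Interval(-2/59, 5/3)))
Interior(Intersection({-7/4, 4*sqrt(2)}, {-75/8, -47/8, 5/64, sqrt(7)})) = EmptySet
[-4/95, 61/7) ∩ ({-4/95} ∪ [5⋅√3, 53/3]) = {-4/95} ∪ [5⋅√3, 61/7)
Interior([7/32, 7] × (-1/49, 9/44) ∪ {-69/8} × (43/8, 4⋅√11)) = (7/32, 7) × (-1/49, 9/44)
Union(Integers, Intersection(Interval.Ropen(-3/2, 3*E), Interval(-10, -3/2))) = Union({-3/2}, Integers)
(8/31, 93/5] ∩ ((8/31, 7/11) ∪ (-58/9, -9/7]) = (8/31, 7/11)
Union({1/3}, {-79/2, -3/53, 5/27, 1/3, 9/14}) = {-79/2, -3/53, 5/27, 1/3, 9/14}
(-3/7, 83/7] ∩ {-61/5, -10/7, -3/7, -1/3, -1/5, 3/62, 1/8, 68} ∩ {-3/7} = ∅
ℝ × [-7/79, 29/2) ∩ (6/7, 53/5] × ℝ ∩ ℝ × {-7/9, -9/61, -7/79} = (6/7, 53/5] × {-7/79}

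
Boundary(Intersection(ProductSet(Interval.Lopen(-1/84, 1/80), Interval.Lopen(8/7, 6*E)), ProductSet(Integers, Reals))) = ProductSet(Range(0, 1, 1), Interval(8/7, 6*E))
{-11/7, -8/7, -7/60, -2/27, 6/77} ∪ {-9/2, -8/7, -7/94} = {-9/2, -11/7, -8/7, -7/60, -7/94, -2/27, 6/77}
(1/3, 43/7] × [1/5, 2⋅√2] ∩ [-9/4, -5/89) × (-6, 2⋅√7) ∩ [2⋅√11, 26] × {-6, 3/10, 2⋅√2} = ∅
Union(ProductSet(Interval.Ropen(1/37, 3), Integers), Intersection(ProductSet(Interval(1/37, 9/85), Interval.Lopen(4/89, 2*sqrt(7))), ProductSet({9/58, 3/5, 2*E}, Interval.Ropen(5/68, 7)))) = ProductSet(Interval.Ropen(1/37, 3), Integers)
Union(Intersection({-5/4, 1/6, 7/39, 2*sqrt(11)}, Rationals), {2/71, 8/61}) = {-5/4, 2/71, 8/61, 1/6, 7/39}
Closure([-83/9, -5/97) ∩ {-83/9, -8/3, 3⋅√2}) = {-83/9, -8/3}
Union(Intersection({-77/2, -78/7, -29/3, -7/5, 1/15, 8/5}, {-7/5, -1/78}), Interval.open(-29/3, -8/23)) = Interval.open(-29/3, -8/23)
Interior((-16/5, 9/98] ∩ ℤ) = ∅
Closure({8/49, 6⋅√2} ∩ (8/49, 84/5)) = {6⋅√2}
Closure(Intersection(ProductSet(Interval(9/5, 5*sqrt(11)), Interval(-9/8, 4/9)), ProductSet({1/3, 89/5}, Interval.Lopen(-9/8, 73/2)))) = EmptySet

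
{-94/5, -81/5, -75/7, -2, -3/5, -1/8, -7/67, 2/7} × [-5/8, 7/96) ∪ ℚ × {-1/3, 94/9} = (ℚ × {-1/3, 94/9}) ∪ ({-94/5, -81/5, -75/7, -2, -3/5, -1/8, -7/67, 2/7} × [-5/8, 7/96))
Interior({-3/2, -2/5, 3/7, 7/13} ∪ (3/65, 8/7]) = (3/65, 8/7)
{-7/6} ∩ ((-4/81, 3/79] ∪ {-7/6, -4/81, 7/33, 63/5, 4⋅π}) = {-7/6}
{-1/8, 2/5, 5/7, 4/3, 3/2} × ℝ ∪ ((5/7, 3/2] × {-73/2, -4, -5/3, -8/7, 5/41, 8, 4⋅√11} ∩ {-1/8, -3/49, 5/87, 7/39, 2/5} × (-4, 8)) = {-1/8, 2/5, 5/7, 4/3, 3/2} × ℝ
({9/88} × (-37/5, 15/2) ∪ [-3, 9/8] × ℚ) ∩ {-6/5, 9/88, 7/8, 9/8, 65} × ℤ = {-6/5, 9/88, 7/8, 9/8} × ℤ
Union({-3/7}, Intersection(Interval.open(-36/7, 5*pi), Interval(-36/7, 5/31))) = Interval.Lopen(-36/7, 5/31)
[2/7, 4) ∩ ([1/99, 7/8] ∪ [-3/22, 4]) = [2/7, 4)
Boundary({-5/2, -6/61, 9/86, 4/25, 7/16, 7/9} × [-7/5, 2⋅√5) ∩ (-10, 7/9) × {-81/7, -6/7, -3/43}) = {-5/2, -6/61, 9/86, 4/25, 7/16} × {-6/7, -3/43}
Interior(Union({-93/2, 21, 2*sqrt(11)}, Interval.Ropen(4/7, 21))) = Interval.open(4/7, 21)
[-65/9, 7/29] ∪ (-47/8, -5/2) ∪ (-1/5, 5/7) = [-65/9, 5/7)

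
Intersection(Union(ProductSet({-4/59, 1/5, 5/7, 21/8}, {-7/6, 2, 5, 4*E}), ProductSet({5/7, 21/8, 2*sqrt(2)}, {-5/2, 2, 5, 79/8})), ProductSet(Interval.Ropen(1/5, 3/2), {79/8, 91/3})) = ProductSet({5/7}, {79/8})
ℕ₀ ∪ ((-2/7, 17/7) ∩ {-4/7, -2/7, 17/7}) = ℕ₀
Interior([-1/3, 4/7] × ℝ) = (-1/3, 4/7) × ℝ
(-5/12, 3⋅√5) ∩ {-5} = ∅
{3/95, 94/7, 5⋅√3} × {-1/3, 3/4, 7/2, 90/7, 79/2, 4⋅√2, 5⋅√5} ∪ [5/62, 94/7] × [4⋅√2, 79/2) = ([5/62, 94/7] × [4⋅√2, 79/2)) ∪ ({3/95, 94/7, 5⋅√3} × {-1/3, 3/4, 7/2, 90/7, 79/2, 4⋅√2, 5⋅√5})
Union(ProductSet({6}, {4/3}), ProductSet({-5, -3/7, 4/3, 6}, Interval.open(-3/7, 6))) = ProductSet({-5, -3/7, 4/3, 6}, Interval.open(-3/7, 6))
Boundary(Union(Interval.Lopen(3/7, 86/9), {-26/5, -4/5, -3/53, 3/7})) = {-26/5, -4/5, -3/53, 3/7, 86/9}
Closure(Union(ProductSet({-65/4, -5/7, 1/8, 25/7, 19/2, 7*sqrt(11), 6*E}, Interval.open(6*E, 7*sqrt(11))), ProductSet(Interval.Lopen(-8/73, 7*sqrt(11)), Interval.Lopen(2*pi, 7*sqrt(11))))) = Union(ProductSet({-8/73, 7*sqrt(11)}, Interval(2*pi, 7*sqrt(11))), ProductSet({-65/4, -5/7, 7*sqrt(11)}, Interval(6*E, 7*sqrt(11))), ProductSet({-65/4, -5/7, 1/8, 25/7, 19/2, 7*sqrt(11), 6*E}, Interval.Lopen(6*E, 7*sqrt(11))), ProductSet(Interval(-8/73, 7*sqrt(11)), {7*sqrt(11), 2*pi}), ProductSet(Interval.Lopen(-8/73, 7*sqrt(11)), Interval.Lopen(2*pi, 7*sqrt(11))))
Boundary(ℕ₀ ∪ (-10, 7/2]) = {-10, 7/2} ∪ (ℕ₀ \ (-10, 7/2))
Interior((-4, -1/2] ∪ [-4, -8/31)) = (-4, -8/31)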